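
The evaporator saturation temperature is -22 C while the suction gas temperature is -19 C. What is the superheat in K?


Superheat = T_suction - T_evap
Superheat = -19 - (-22)
Superheat = 3 K

3


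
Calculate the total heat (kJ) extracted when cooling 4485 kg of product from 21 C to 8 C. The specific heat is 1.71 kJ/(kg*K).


dT = 21 - (8) = 13 K
Q = m * cp * dT = 4485 * 1.71 * 13
Q = 99702 kJ

99702


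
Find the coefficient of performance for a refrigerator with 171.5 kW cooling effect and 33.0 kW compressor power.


COP = Q_evap / W
COP = 171.5 / 33.0
COP = 5.197

5.197


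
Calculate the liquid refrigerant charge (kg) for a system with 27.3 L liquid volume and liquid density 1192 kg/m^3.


Charge = V * rho / 1000
Charge = 27.3 * 1192 / 1000
Charge = 32.54 kg

32.54


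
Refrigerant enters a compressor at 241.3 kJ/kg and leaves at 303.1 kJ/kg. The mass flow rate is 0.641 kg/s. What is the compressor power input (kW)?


dh = 303.1 - 241.3 = 61.8 kJ/kg
W = m_dot * dh = 0.641 * 61.8 = 39.61 kW

39.61


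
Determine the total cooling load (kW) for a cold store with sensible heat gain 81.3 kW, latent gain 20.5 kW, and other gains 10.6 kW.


Q_total = Q_s + Q_l + Q_misc
Q_total = 81.3 + 20.5 + 10.6
Q_total = 112.4 kW

112.4


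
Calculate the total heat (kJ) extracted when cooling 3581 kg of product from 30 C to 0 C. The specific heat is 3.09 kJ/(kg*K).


dT = 30 - (0) = 30 K
Q = m * cp * dT = 3581 * 3.09 * 30
Q = 331959 kJ

331959


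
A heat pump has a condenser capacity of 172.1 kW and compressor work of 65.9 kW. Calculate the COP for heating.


COP_hp = Q_cond / W
COP_hp = 172.1 / 65.9
COP_hp = 2.612

2.612


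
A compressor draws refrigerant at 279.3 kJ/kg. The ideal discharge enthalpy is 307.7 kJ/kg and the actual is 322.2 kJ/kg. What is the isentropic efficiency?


dh_ideal = 307.7 - 279.3 = 28.4 kJ/kg
dh_actual = 322.2 - 279.3 = 42.9 kJ/kg
eta_s = dh_ideal / dh_actual = 28.4 / 42.9
eta_s = 0.662

0.662


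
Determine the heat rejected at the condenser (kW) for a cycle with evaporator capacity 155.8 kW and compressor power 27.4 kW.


Q_cond = Q_evap + W
Q_cond = 155.8 + 27.4
Q_cond = 183.2 kW

183.2


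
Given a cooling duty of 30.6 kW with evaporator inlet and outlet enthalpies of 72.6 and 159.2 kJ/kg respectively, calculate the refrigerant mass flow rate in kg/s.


dh = 159.2 - 72.6 = 86.6 kJ/kg
m_dot = Q / dh = 30.6 / 86.6 = 0.3533 kg/s

0.3533


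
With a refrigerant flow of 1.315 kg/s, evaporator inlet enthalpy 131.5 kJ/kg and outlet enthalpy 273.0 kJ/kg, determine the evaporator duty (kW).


dh = 273.0 - 131.5 = 141.5 kJ/kg
Q_evap = m_dot * dh = 1.315 * 141.5
Q_evap = 186.07 kW

186.07


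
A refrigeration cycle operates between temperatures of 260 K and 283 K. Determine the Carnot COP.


dT = 283 - 260 = 23 K
COP_carnot = T_cold / dT = 260 / 23
COP_carnot = 11.304

11.304


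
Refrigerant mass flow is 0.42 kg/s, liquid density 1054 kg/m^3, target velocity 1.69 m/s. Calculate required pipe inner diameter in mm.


A = m_dot / (rho * v) = 0.42 / (1054 * 1.69) = 0.00023578815 m^2
d = sqrt(4*A/pi) * 1000
d = 17.3 mm

17.3


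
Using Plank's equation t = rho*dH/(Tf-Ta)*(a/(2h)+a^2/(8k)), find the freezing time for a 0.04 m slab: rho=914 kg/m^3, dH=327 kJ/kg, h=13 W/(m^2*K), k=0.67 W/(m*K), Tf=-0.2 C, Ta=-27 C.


dT = -0.2 - (-27) = 26.8 K
term1 = a/(2h) = 0.04/(2*13) = 0.001538461538
term2 = a^2/(8k) = 0.04^2/(8*0.67) = 0.0002985074627
t = rho*dH*1000/dT * (term1 + term2)
t = 914*327*1000/26.8 * (0.001538461538 + 0.0002985074627)
t = 20486 s

20486


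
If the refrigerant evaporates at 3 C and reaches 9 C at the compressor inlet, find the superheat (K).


Superheat = T_suction - T_evap
Superheat = 9 - (3)
Superheat = 6 K

6


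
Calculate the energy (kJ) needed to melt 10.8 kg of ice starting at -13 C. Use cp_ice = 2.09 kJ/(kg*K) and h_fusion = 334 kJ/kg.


Sensible heat = cp * dT = 2.09 * 13 = 27.17 kJ/kg
Total per kg = 27.17 + 334 = 361.17 kJ/kg
Q = m * total = 10.8 * 361.17
Q = 3900.6 kJ

3900.6


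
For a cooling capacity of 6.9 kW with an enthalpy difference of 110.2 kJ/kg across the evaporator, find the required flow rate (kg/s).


m_dot = Q / dh
m_dot = 6.9 / 110.2
m_dot = 0.0626 kg/s

0.0626


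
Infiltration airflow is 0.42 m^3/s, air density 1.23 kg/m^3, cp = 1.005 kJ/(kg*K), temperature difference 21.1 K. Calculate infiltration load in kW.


Q = V_dot * rho * cp * dT
Q = 0.42 * 1.23 * 1.005 * 21.1
Q = 10.955 kW

10.955


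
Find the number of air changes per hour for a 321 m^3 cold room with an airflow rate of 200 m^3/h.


ACH = flow / volume
ACH = 200 / 321
ACH = 0.623

0.623


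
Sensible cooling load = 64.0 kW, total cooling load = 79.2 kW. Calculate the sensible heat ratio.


SHR = Q_sensible / Q_total
SHR = 64.0 / 79.2
SHR = 0.808

0.808


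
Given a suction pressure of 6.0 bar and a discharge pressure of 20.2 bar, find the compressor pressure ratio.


PR = P_high / P_low
PR = 20.2 / 6.0
PR = 3.367

3.367


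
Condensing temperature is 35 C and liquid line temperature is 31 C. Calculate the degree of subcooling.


Subcooling = T_cond - T_liquid
Subcooling = 35 - 31
Subcooling = 4 K

4


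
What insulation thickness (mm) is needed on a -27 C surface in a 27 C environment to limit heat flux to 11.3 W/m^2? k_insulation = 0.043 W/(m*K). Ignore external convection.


dT = 27 - (-27) = 54 K
thickness = k * dT / q_max * 1000
thickness = 0.043 * 54 / 11.3 * 1000
thickness = 205.5 mm

205.5


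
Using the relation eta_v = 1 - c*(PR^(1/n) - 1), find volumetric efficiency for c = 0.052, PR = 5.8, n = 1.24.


PR^(1/n) = 5.8^(1/1.24) = 4.12731615
eta_v = 1 - 0.052 * (4.12731615 - 1)
eta_v = 0.8374

0.8374


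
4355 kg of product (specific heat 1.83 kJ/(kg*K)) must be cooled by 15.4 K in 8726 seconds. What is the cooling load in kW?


Q = m * cp * dT / t
Q = 4355 * 1.83 * 15.4 / 8726
Q = 14.065 kW

14.065


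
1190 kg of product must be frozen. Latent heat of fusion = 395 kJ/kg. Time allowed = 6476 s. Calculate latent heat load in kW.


Q_lat = m * h_fg / t
Q_lat = 1190 * 395 / 6476
Q_lat = 72.58 kW

72.58


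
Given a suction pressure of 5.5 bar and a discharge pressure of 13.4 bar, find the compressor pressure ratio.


PR = P_high / P_low
PR = 13.4 / 5.5
PR = 2.436

2.436


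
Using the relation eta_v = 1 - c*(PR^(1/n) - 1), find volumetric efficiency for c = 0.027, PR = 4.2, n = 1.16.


PR^(1/n) = 4.2^(1/1.16) = 3.44575084
eta_v = 1 - 0.027 * (3.44575084 - 1)
eta_v = 0.934

0.934


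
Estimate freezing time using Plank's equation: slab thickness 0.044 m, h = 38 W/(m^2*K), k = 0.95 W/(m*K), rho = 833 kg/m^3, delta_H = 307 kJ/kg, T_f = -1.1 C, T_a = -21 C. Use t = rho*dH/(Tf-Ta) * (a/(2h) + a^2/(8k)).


dT = -1.1 - (-21) = 19.9 K
term1 = a/(2h) = 0.044/(2*38) = 0.0005789473684
term2 = a^2/(8k) = 0.044^2/(8*0.95) = 0.0002547368421
t = rho*dH*1000/dT * (term1 + term2)
t = 833*307*1000/19.9 * (0.0005789473684 + 0.0002547368421)
t = 10714 s

10714


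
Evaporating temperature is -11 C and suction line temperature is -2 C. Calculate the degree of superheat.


Superheat = T_suction - T_evap
Superheat = -2 - (-11)
Superheat = 9 K

9


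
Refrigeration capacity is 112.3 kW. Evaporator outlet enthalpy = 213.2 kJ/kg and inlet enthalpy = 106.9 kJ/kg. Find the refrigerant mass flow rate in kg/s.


dh = 213.2 - 106.9 = 106.3 kJ/kg
m_dot = Q / dh = 112.3 / 106.3 = 1.0564 kg/s

1.0564


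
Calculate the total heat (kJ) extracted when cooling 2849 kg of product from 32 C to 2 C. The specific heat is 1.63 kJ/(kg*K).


dT = 32 - (2) = 30 K
Q = m * cp * dT = 2849 * 1.63 * 30
Q = 139316 kJ

139316


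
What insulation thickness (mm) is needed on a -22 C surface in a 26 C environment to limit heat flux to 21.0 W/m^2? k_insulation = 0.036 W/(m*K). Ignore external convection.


dT = 26 - (-22) = 48 K
thickness = k * dT / q_max * 1000
thickness = 0.036 * 48 / 21.0 * 1000
thickness = 82.3 mm

82.3


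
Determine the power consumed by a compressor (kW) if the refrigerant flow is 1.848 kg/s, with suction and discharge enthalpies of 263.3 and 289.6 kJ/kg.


dh = 289.6 - 263.3 = 26.3 kJ/kg
W = m_dot * dh = 1.848 * 26.3 = 48.6 kW

48.6


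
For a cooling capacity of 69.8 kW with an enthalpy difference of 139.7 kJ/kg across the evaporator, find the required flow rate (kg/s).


m_dot = Q / dh
m_dot = 69.8 / 139.7
m_dot = 0.4996 kg/s

0.4996


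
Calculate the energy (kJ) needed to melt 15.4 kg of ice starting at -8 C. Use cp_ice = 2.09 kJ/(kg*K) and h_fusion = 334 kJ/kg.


Sensible heat = cp * dT = 2.09 * 8 = 16.72 kJ/kg
Total per kg = 16.72 + 334 = 350.72 kJ/kg
Q = m * total = 15.4 * 350.72
Q = 5401.1 kJ

5401.1


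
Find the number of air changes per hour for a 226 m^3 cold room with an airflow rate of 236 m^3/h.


ACH = flow / volume
ACH = 236 / 226
ACH = 1.044

1.044


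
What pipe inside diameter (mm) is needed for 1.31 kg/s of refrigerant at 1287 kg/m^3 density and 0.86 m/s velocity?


A = m_dot / (rho * v) = 1.31 / (1287 * 0.86) = 0.001183570951 m^2
d = sqrt(4*A/pi) * 1000
d = 38.8 mm

38.8


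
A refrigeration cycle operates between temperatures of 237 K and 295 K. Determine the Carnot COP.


dT = 295 - 237 = 58 K
COP_carnot = T_cold / dT = 237 / 58
COP_carnot = 4.086

4.086


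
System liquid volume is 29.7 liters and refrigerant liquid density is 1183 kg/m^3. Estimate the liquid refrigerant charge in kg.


Charge = V * rho / 1000
Charge = 29.7 * 1183 / 1000
Charge = 35.14 kg

35.14


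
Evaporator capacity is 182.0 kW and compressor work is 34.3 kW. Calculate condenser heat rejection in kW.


Q_cond = Q_evap + W
Q_cond = 182.0 + 34.3
Q_cond = 216.3 kW

216.3


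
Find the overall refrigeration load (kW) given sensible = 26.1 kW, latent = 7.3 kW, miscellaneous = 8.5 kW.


Q_total = Q_s + Q_l + Q_misc
Q_total = 26.1 + 7.3 + 8.5
Q_total = 41.9 kW

41.9


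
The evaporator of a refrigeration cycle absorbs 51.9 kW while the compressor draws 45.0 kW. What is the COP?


COP = Q_evap / W
COP = 51.9 / 45.0
COP = 1.153

1.153


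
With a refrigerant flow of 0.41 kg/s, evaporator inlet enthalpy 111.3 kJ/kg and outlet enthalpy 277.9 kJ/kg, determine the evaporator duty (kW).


dh = 277.9 - 111.3 = 166.6 kJ/kg
Q_evap = m_dot * dh = 0.41 * 166.6
Q_evap = 68.31 kW

68.31


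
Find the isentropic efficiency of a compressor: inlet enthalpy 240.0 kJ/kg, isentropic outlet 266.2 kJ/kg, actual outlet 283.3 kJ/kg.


dh_ideal = 266.2 - 240.0 = 26.2 kJ/kg
dh_actual = 283.3 - 240.0 = 43.3 kJ/kg
eta_s = dh_ideal / dh_actual = 26.2 / 43.3
eta_s = 0.6051

0.6051


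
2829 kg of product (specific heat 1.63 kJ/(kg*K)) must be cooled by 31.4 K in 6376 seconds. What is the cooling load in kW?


Q = m * cp * dT / t
Q = 2829 * 1.63 * 31.4 / 6376
Q = 22.709 kW

22.709


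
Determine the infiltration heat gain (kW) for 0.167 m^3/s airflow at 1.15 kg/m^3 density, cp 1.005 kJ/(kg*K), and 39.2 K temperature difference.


Q = V_dot * rho * cp * dT
Q = 0.167 * 1.15 * 1.005 * 39.2
Q = 7.566 kW

7.566


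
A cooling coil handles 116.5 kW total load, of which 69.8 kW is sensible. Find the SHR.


SHR = Q_sensible / Q_total
SHR = 69.8 / 116.5
SHR = 0.599

0.599


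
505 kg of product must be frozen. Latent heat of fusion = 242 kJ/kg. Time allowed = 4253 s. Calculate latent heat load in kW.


Q_lat = m * h_fg / t
Q_lat = 505 * 242 / 4253
Q_lat = 28.74 kW

28.74


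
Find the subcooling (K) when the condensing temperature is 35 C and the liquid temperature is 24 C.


Subcooling = T_cond - T_liquid
Subcooling = 35 - 24
Subcooling = 11 K

11


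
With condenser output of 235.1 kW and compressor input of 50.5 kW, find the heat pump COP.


COP_hp = Q_cond / W
COP_hp = 235.1 / 50.5
COP_hp = 4.655

4.655


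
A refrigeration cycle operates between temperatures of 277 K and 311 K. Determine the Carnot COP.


dT = 311 - 277 = 34 K
COP_carnot = T_cold / dT = 277 / 34
COP_carnot = 8.147

8.147


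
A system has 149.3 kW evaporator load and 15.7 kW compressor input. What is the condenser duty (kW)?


Q_cond = Q_evap + W
Q_cond = 149.3 + 15.7
Q_cond = 165.0 kW

165.0


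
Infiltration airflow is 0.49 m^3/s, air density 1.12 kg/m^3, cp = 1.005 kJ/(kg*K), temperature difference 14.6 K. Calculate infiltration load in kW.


Q = V_dot * rho * cp * dT
Q = 0.49 * 1.12 * 1.005 * 14.6
Q = 8.053 kW

8.053


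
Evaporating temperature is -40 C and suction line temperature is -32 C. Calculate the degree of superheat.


Superheat = T_suction - T_evap
Superheat = -32 - (-40)
Superheat = 8 K

8


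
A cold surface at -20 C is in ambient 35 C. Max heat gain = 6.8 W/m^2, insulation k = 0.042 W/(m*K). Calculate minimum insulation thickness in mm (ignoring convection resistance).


dT = 35 - (-20) = 55 K
thickness = k * dT / q_max * 1000
thickness = 0.042 * 55 / 6.8 * 1000
thickness = 339.7 mm

339.7


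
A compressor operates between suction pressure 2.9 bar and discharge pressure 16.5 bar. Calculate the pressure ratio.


PR = P_high / P_low
PR = 16.5 / 2.9
PR = 5.69

5.69


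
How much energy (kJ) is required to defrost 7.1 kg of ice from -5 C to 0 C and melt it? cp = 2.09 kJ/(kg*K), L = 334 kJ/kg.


Sensible heat = cp * dT = 2.09 * 5 = 10.45 kJ/kg
Total per kg = 10.45 + 334 = 344.45 kJ/kg
Q = m * total = 7.1 * 344.45
Q = 2445.6 kJ

2445.6


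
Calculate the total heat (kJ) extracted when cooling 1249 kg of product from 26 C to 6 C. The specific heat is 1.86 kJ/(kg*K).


dT = 26 - (6) = 20 K
Q = m * cp * dT = 1249 * 1.86 * 20
Q = 46463 kJ

46463


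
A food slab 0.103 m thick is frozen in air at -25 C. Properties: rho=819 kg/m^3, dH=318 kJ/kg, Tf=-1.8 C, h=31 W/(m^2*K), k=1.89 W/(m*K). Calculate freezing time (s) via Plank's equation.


dT = -1.8 - (-25) = 23.2 K
term1 = a/(2h) = 0.103/(2*31) = 0.001661290323
term2 = a^2/(8k) = 0.103^2/(8*1.89) = 0.0007016534392
t = rho*dH*1000/dT * (term1 + term2)
t = 819*318*1000/23.2 * (0.001661290323 + 0.0007016534392)
t = 26526 s

26526


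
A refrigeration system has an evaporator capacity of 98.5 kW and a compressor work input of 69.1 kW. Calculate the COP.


COP = Q_evap / W
COP = 98.5 / 69.1
COP = 1.425

1.425


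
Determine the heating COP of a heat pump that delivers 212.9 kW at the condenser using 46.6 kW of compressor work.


COP_hp = Q_cond / W
COP_hp = 212.9 / 46.6
COP_hp = 4.569

4.569


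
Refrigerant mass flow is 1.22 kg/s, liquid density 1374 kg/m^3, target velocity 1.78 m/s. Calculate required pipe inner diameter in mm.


A = m_dot / (rho * v) = 1.22 / (1374 * 1.78) = 0.0004988306102 m^2
d = sqrt(4*A/pi) * 1000
d = 25.2 mm

25.2


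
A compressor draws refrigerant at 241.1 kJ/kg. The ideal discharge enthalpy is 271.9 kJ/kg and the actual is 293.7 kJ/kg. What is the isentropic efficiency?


dh_ideal = 271.9 - 241.1 = 30.8 kJ/kg
dh_actual = 293.7 - 241.1 = 52.6 kJ/kg
eta_s = dh_ideal / dh_actual = 30.8 / 52.6
eta_s = 0.5856

0.5856


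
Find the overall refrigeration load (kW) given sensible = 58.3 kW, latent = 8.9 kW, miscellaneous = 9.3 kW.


Q_total = Q_s + Q_l + Q_misc
Q_total = 58.3 + 8.9 + 9.3
Q_total = 76.5 kW

76.5


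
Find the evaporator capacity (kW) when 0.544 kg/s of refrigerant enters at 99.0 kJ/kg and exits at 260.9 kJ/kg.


dh = 260.9 - 99.0 = 161.9 kJ/kg
Q_evap = m_dot * dh = 0.544 * 161.9
Q_evap = 88.07 kW

88.07


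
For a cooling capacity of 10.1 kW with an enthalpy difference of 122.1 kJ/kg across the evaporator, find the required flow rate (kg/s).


m_dot = Q / dh
m_dot = 10.1 / 122.1
m_dot = 0.0827 kg/s

0.0827


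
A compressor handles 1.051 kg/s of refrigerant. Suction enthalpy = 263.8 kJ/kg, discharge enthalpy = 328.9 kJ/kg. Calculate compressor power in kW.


dh = 328.9 - 263.8 = 65.1 kJ/kg
W = m_dot * dh = 1.051 * 65.1 = 68.42 kW

68.42


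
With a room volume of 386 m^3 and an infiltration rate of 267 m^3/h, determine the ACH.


ACH = flow / volume
ACH = 267 / 386
ACH = 0.692

0.692


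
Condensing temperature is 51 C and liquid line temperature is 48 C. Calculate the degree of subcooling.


Subcooling = T_cond - T_liquid
Subcooling = 51 - 48
Subcooling = 3 K

3


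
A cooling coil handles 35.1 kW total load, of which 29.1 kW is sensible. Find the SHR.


SHR = Q_sensible / Q_total
SHR = 29.1 / 35.1
SHR = 0.829

0.829


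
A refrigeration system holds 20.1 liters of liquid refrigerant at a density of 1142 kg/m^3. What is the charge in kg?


Charge = V * rho / 1000
Charge = 20.1 * 1142 / 1000
Charge = 22.95 kg

22.95


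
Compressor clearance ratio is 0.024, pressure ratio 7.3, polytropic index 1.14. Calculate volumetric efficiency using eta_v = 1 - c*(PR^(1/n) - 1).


PR^(1/n) = 7.3^(1/1.14) = 5.7187453
eta_v = 1 - 0.024 * (5.7187453 - 1)
eta_v = 0.8868

0.8868


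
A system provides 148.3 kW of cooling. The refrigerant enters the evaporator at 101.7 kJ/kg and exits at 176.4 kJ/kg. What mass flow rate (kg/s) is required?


dh = 176.4 - 101.7 = 74.7 kJ/kg
m_dot = Q / dh = 148.3 / 74.7 = 1.9853 kg/s

1.9853


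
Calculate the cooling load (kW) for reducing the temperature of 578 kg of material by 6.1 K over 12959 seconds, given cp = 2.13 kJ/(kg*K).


Q = m * cp * dT / t
Q = 578 * 2.13 * 6.1 / 12959
Q = 0.58 kW

0.58


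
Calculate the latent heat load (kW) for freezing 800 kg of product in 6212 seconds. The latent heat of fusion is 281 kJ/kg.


Q_lat = m * h_fg / t
Q_lat = 800 * 281 / 6212
Q_lat = 36.19 kW

36.19


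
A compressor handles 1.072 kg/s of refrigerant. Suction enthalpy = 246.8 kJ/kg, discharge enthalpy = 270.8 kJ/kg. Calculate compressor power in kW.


dh = 270.8 - 246.8 = 24.0 kJ/kg
W = m_dot * dh = 1.072 * 24.0 = 25.73 kW

25.73


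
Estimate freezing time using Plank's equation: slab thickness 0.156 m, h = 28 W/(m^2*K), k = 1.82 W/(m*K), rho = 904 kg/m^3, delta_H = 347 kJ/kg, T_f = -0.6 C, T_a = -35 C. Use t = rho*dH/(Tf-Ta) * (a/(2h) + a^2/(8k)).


dT = -0.6 - (-35) = 34.4 K
term1 = a/(2h) = 0.156/(2*28) = 0.002785714286
term2 = a^2/(8k) = 0.156^2/(8*1.82) = 0.001671428571
t = rho*dH*1000/dT * (term1 + term2)
t = 904*347*1000/34.4 * (0.002785714286 + 0.001671428571)
t = 40644 s

40644


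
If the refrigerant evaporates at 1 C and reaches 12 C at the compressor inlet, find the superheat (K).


Superheat = T_suction - T_evap
Superheat = 12 - (1)
Superheat = 11 K

11


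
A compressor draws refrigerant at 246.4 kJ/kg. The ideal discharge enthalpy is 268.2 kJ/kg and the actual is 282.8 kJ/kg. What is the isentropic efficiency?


dh_ideal = 268.2 - 246.4 = 21.8 kJ/kg
dh_actual = 282.8 - 246.4 = 36.4 kJ/kg
eta_s = dh_ideal / dh_actual = 21.8 / 36.4
eta_s = 0.5989

0.5989


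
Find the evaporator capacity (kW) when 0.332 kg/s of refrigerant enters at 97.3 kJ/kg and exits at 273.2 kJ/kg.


dh = 273.2 - 97.3 = 175.9 kJ/kg
Q_evap = m_dot * dh = 0.332 * 175.9
Q_evap = 58.4 kW

58.4


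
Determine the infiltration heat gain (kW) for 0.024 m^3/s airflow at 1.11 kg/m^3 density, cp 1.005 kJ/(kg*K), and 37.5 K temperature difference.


Q = V_dot * rho * cp * dT
Q = 0.024 * 1.11 * 1.005 * 37.5
Q = 1.004 kW

1.004


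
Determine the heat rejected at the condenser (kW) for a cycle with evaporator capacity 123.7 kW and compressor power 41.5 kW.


Q_cond = Q_evap + W
Q_cond = 123.7 + 41.5
Q_cond = 165.2 kW

165.2


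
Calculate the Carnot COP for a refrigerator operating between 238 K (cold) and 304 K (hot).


dT = 304 - 238 = 66 K
COP_carnot = T_cold / dT = 238 / 66
COP_carnot = 3.606

3.606


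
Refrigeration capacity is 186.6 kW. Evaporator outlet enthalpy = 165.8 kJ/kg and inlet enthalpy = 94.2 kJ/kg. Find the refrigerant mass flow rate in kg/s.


dh = 165.8 - 94.2 = 71.6 kJ/kg
m_dot = Q / dh = 186.6 / 71.6 = 2.6061 kg/s

2.6061


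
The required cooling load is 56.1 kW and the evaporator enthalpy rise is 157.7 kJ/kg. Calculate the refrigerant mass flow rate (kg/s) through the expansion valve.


m_dot = Q / dh
m_dot = 56.1 / 157.7
m_dot = 0.3557 kg/s

0.3557


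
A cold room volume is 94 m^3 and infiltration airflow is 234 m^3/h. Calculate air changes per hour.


ACH = flow / volume
ACH = 234 / 94
ACH = 2.489

2.489


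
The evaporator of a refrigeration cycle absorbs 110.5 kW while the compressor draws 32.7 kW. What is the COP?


COP = Q_evap / W
COP = 110.5 / 32.7
COP = 3.379

3.379


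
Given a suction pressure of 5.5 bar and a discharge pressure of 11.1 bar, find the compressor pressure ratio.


PR = P_high / P_low
PR = 11.1 / 5.5
PR = 2.018

2.018


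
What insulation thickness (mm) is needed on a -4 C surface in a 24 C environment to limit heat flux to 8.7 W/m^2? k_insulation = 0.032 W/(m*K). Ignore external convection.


dT = 24 - (-4) = 28 K
thickness = k * dT / q_max * 1000
thickness = 0.032 * 28 / 8.7 * 1000
thickness = 103.0 mm

103.0


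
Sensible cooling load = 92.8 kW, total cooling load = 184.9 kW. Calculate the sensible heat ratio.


SHR = Q_sensible / Q_total
SHR = 92.8 / 184.9
SHR = 0.502

0.502


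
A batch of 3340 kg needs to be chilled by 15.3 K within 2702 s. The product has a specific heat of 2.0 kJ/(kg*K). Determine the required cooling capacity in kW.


Q = m * cp * dT / t
Q = 3340 * 2.0 * 15.3 / 2702
Q = 37.825 kW

37.825


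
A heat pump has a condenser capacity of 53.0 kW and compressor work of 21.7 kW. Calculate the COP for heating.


COP_hp = Q_cond / W
COP_hp = 53.0 / 21.7
COP_hp = 2.442

2.442


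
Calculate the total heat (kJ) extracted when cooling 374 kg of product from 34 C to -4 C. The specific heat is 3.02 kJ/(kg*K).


dT = 34 - (-4) = 38 K
Q = m * cp * dT = 374 * 3.02 * 38
Q = 42920 kJ

42920


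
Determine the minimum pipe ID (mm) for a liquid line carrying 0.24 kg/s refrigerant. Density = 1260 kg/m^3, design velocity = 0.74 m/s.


A = m_dot / (rho * v) = 0.24 / (1260 * 0.74) = 0.0002574002574 m^2
d = sqrt(4*A/pi) * 1000
d = 18.1 mm

18.1


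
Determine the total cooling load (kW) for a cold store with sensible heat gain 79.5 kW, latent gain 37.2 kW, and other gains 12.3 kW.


Q_total = Q_s + Q_l + Q_misc
Q_total = 79.5 + 37.2 + 12.3
Q_total = 129.0 kW

129.0


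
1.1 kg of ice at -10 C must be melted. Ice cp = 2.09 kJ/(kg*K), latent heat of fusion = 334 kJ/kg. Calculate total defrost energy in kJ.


Sensible heat = cp * dT = 2.09 * 10 = 20.9 kJ/kg
Total per kg = 20.9 + 334 = 354.9 kJ/kg
Q = m * total = 1.1 * 354.9
Q = 390.4 kJ

390.4


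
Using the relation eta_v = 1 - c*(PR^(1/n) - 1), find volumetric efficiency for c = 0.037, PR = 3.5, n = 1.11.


PR^(1/n) = 3.5^(1/1.11) = 3.09137287
eta_v = 1 - 0.037 * (3.09137287 - 1)
eta_v = 0.9226

0.9226


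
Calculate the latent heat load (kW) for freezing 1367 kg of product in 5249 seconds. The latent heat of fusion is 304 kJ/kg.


Q_lat = m * h_fg / t
Q_lat = 1367 * 304 / 5249
Q_lat = 79.17 kW

79.17


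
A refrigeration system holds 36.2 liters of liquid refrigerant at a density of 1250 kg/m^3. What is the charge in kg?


Charge = V * rho / 1000
Charge = 36.2 * 1250 / 1000
Charge = 45.25 kg

45.25


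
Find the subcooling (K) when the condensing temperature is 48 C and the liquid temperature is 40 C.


Subcooling = T_cond - T_liquid
Subcooling = 48 - 40
Subcooling = 8 K

8


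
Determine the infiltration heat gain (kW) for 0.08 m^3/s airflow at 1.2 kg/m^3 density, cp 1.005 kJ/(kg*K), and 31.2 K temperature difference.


Q = V_dot * rho * cp * dT
Q = 0.08 * 1.2 * 1.005 * 31.2
Q = 3.01 kW

3.01


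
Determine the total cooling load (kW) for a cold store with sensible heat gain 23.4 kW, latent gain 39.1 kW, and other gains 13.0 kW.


Q_total = Q_s + Q_l + Q_misc
Q_total = 23.4 + 39.1 + 13.0
Q_total = 75.5 kW

75.5


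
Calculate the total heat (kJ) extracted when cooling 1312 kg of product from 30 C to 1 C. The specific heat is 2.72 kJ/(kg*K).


dT = 30 - (1) = 29 K
Q = m * cp * dT = 1312 * 2.72 * 29
Q = 103491 kJ

103491


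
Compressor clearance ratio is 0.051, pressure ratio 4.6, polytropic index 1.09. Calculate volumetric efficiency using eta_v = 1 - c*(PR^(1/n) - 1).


PR^(1/n) = 4.6^(1/1.09) = 4.05540944
eta_v = 1 - 0.051 * (4.05540944 - 1)
eta_v = 0.8442

0.8442


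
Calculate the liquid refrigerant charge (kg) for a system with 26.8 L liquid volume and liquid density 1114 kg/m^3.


Charge = V * rho / 1000
Charge = 26.8 * 1114 / 1000
Charge = 29.86 kg

29.86


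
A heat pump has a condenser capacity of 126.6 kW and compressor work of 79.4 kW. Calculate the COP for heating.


COP_hp = Q_cond / W
COP_hp = 126.6 / 79.4
COP_hp = 1.594

1.594


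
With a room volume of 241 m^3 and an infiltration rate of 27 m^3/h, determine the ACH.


ACH = flow / volume
ACH = 27 / 241
ACH = 0.112

0.112


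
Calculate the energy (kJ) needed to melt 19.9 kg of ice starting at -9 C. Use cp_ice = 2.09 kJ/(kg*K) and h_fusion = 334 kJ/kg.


Sensible heat = cp * dT = 2.09 * 9 = 18.81 kJ/kg
Total per kg = 18.81 + 334 = 352.81 kJ/kg
Q = m * total = 19.9 * 352.81
Q = 7020.9 kJ

7020.9


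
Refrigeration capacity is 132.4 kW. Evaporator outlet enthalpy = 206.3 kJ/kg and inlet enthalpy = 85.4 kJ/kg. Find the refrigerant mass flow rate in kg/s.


dh = 206.3 - 85.4 = 120.9 kJ/kg
m_dot = Q / dh = 132.4 / 120.9 = 1.0951 kg/s

1.0951


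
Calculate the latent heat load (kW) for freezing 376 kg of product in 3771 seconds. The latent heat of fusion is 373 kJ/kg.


Q_lat = m * h_fg / t
Q_lat = 376 * 373 / 3771
Q_lat = 37.19 kW

37.19


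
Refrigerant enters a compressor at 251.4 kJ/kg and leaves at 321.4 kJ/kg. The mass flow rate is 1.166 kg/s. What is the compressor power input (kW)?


dh = 321.4 - 251.4 = 70.0 kJ/kg
W = m_dot * dh = 1.166 * 70.0 = 81.62 kW

81.62


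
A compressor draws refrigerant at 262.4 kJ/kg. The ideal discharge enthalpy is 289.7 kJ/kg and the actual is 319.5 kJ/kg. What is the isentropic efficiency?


dh_ideal = 289.7 - 262.4 = 27.3 kJ/kg
dh_actual = 319.5 - 262.4 = 57.1 kJ/kg
eta_s = dh_ideal / dh_actual = 27.3 / 57.1
eta_s = 0.4781

0.4781


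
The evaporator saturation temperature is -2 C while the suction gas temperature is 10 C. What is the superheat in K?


Superheat = T_suction - T_evap
Superheat = 10 - (-2)
Superheat = 12 K

12


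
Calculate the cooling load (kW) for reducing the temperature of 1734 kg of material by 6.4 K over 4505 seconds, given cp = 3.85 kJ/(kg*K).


Q = m * cp * dT / t
Q = 1734 * 3.85 * 6.4 / 4505
Q = 9.484 kW

9.484


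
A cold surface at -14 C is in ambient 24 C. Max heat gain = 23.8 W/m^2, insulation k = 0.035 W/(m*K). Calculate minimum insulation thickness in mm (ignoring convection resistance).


dT = 24 - (-14) = 38 K
thickness = k * dT / q_max * 1000
thickness = 0.035 * 38 / 23.8 * 1000
thickness = 55.9 mm

55.9


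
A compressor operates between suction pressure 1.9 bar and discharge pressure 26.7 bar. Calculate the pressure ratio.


PR = P_high / P_low
PR = 26.7 / 1.9
PR = 14.053

14.053


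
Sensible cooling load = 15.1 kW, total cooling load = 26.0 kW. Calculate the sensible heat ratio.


SHR = Q_sensible / Q_total
SHR = 15.1 / 26.0
SHR = 0.581

0.581


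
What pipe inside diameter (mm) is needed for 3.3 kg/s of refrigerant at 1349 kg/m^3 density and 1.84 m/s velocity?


A = m_dot / (rho * v) = 3.3 / (1349 * 1.84) = 0.001329487221 m^2
d = sqrt(4*A/pi) * 1000
d = 41.1 mm

41.1


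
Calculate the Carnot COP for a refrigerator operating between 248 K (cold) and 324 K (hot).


dT = 324 - 248 = 76 K
COP_carnot = T_cold / dT = 248 / 76
COP_carnot = 3.263

3.263


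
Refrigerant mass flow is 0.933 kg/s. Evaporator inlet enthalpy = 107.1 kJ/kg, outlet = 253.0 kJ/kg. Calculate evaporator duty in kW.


dh = 253.0 - 107.1 = 145.9 kJ/kg
Q_evap = m_dot * dh = 0.933 * 145.9
Q_evap = 136.12 kW

136.12


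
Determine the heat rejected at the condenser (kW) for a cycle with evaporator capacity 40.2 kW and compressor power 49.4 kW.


Q_cond = Q_evap + W
Q_cond = 40.2 + 49.4
Q_cond = 89.6 kW

89.6


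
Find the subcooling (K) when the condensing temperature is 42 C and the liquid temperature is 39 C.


Subcooling = T_cond - T_liquid
Subcooling = 42 - 39
Subcooling = 3 K

3


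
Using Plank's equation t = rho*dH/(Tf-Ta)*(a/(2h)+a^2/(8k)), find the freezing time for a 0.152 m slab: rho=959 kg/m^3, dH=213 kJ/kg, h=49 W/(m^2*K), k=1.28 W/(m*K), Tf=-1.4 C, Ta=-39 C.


dT = -1.4 - (-39) = 37.6 K
term1 = a/(2h) = 0.152/(2*49) = 0.001551020408
term2 = a^2/(8k) = 0.152^2/(8*1.28) = 0.00225625
t = rho*dH*1000/dT * (term1 + term2)
t = 959*213*1000/37.6 * (0.001551020408 + 0.00225625)
t = 20684 s

20684


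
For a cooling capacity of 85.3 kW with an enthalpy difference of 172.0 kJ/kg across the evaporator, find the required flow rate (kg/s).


m_dot = Q / dh
m_dot = 85.3 / 172.0
m_dot = 0.4959 kg/s

0.4959


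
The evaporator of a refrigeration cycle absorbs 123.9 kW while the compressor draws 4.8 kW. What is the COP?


COP = Q_evap / W
COP = 123.9 / 4.8
COP = 25.813

25.813


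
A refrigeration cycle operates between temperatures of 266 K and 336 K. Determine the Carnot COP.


dT = 336 - 266 = 70 K
COP_carnot = T_cold / dT = 266 / 70
COP_carnot = 3.8

3.8


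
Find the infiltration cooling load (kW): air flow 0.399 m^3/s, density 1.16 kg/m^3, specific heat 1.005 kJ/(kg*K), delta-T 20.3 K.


Q = V_dot * rho * cp * dT
Q = 0.399 * 1.16 * 1.005 * 20.3
Q = 9.443 kW

9.443


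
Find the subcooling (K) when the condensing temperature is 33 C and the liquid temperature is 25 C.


Subcooling = T_cond - T_liquid
Subcooling = 33 - 25
Subcooling = 8 K

8


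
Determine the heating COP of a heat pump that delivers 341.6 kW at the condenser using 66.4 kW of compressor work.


COP_hp = Q_cond / W
COP_hp = 341.6 / 66.4
COP_hp = 5.145

5.145


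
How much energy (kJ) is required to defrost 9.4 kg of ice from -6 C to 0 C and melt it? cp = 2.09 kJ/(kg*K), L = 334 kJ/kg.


Sensible heat = cp * dT = 2.09 * 6 = 12.54 kJ/kg
Total per kg = 12.54 + 334 = 346.54 kJ/kg
Q = m * total = 9.4 * 346.54
Q = 3257.5 kJ

3257.5


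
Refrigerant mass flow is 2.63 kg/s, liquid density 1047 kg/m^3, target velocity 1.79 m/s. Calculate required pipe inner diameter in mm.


A = m_dot / (rho * v) = 2.63 / (1047 * 1.79) = 0.001403317806 m^2
d = sqrt(4*A/pi) * 1000
d = 42.3 mm

42.3


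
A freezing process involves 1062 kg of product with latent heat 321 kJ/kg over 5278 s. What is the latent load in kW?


Q_lat = m * h_fg / t
Q_lat = 1062 * 321 / 5278
Q_lat = 64.59 kW

64.59


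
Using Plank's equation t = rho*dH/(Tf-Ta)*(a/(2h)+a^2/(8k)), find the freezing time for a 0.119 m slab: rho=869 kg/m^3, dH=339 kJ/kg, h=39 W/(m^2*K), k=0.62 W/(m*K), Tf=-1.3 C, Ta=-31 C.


dT = -1.3 - (-31) = 29.7 K
term1 = a/(2h) = 0.119/(2*39) = 0.001525641026
term2 = a^2/(8k) = 0.119^2/(8*0.62) = 0.002855040323
t = rho*dH*1000/dT * (term1 + term2)
t = 869*339*1000/29.7 * (0.001525641026 + 0.002855040323)
t = 43451 s

43451


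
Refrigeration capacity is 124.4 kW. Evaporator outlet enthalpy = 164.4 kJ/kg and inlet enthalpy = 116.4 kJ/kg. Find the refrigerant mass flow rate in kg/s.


dh = 164.4 - 116.4 = 48.0 kJ/kg
m_dot = Q / dh = 124.4 / 48.0 = 2.5917 kg/s

2.5917


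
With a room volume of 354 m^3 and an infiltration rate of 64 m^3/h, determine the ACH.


ACH = flow / volume
ACH = 64 / 354
ACH = 0.181

0.181


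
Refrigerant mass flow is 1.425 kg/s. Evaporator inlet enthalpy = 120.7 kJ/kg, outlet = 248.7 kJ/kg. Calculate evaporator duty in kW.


dh = 248.7 - 120.7 = 128.0 kJ/kg
Q_evap = m_dot * dh = 1.425 * 128.0
Q_evap = 182.4 kW

182.4


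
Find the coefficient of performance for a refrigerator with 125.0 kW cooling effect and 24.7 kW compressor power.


COP = Q_evap / W
COP = 125.0 / 24.7
COP = 5.061

5.061


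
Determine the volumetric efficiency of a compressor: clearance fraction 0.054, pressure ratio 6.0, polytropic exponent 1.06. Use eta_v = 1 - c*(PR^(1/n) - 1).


PR^(1/n) = 6.0^(1/1.06) = 5.42131888
eta_v = 1 - 0.054 * (5.42131888 - 1)
eta_v = 0.7612

0.7612


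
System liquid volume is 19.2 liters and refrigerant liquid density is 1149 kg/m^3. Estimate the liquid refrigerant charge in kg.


Charge = V * rho / 1000
Charge = 19.2 * 1149 / 1000
Charge = 22.06 kg

22.06


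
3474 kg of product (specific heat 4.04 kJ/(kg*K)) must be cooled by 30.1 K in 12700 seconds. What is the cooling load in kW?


Q = m * cp * dT / t
Q = 3474 * 4.04 * 30.1 / 12700
Q = 33.264 kW

33.264


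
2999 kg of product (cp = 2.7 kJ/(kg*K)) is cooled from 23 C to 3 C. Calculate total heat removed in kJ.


dT = 23 - (3) = 20 K
Q = m * cp * dT = 2999 * 2.7 * 20
Q = 161946 kJ

161946


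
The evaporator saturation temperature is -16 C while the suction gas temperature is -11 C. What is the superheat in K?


Superheat = T_suction - T_evap
Superheat = -11 - (-16)
Superheat = 5 K

5


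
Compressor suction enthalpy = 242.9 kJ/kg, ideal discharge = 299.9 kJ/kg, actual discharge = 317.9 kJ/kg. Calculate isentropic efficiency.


dh_ideal = 299.9 - 242.9 = 57.0 kJ/kg
dh_actual = 317.9 - 242.9 = 75.0 kJ/kg
eta_s = dh_ideal / dh_actual = 57.0 / 75.0
eta_s = 0.76

0.76


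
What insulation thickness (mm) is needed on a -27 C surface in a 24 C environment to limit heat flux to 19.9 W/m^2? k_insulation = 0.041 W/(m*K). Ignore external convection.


dT = 24 - (-27) = 51 K
thickness = k * dT / q_max * 1000
thickness = 0.041 * 51 / 19.9 * 1000
thickness = 105.1 mm

105.1


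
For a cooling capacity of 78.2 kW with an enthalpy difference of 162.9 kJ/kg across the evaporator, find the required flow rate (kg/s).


m_dot = Q / dh
m_dot = 78.2 / 162.9
m_dot = 0.48 kg/s

0.48


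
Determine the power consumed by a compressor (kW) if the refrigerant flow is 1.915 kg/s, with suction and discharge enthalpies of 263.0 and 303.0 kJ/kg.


dh = 303.0 - 263.0 = 40.0 kJ/kg
W = m_dot * dh = 1.915 * 40.0 = 76.6 kW

76.6


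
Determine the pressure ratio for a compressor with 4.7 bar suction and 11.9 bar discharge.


PR = P_high / P_low
PR = 11.9 / 4.7
PR = 2.532

2.532


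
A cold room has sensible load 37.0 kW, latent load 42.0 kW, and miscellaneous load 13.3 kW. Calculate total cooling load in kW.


Q_total = Q_s + Q_l + Q_misc
Q_total = 37.0 + 42.0 + 13.3
Q_total = 92.3 kW

92.3


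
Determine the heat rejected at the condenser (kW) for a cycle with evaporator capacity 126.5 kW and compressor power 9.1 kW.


Q_cond = Q_evap + W
Q_cond = 126.5 + 9.1
Q_cond = 135.6 kW

135.6


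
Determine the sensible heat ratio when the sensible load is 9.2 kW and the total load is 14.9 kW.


SHR = Q_sensible / Q_total
SHR = 9.2 / 14.9
SHR = 0.617

0.617


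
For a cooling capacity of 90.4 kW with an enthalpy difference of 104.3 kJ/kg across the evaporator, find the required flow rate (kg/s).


m_dot = Q / dh
m_dot = 90.4 / 104.3
m_dot = 0.8667 kg/s

0.8667


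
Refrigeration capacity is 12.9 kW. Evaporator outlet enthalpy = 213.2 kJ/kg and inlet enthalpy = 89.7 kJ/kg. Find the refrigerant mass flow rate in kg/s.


dh = 213.2 - 89.7 = 123.5 kJ/kg
m_dot = Q / dh = 12.9 / 123.5 = 0.1045 kg/s

0.1045


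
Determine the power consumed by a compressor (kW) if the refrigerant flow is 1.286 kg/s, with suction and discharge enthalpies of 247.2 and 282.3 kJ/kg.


dh = 282.3 - 247.2 = 35.1 kJ/kg
W = m_dot * dh = 1.286 * 35.1 = 45.14 kW

45.14


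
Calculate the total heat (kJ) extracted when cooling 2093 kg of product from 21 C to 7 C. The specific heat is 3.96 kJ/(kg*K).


dT = 21 - (7) = 14 K
Q = m * cp * dT = 2093 * 3.96 * 14
Q = 116036 kJ

116036


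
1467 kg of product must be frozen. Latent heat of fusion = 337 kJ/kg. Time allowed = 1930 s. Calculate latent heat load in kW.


Q_lat = m * h_fg / t
Q_lat = 1467 * 337 / 1930
Q_lat = 256.15 kW

256.15


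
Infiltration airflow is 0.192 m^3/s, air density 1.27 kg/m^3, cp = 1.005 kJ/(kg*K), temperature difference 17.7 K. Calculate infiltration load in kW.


Q = V_dot * rho * cp * dT
Q = 0.192 * 1.27 * 1.005 * 17.7
Q = 4.338 kW

4.338


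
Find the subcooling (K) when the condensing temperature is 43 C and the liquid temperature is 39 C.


Subcooling = T_cond - T_liquid
Subcooling = 43 - 39
Subcooling = 4 K

4


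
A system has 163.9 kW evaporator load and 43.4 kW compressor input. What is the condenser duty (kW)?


Q_cond = Q_evap + W
Q_cond = 163.9 + 43.4
Q_cond = 207.3 kW

207.3


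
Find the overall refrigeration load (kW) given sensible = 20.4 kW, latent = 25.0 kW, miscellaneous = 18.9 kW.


Q_total = Q_s + Q_l + Q_misc
Q_total = 20.4 + 25.0 + 18.9
Q_total = 64.3 kW

64.3


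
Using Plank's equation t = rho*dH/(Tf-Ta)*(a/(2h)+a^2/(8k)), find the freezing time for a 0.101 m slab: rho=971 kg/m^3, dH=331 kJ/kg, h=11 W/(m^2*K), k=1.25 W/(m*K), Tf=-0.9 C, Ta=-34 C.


dT = -0.9 - (-34) = 33.1 K
term1 = a/(2h) = 0.101/(2*11) = 0.004590909091
term2 = a^2/(8k) = 0.101^2/(8*1.25) = 0.0010201
t = rho*dH*1000/dT * (term1 + term2)
t = 971*331*1000/33.1 * (0.004590909091 + 0.0010201)
t = 54483 s

54483


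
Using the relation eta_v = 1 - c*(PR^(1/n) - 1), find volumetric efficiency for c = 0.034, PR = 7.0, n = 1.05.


PR^(1/n) = 7.0^(1/1.05) = 6.38050827
eta_v = 1 - 0.034 * (6.38050827 - 1)
eta_v = 0.8171

0.8171


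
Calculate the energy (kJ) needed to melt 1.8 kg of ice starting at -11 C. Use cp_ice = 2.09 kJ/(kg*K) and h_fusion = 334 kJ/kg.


Sensible heat = cp * dT = 2.09 * 11 = 22.99 kJ/kg
Total per kg = 22.99 + 334 = 356.99 kJ/kg
Q = m * total = 1.8 * 356.99
Q = 642.6 kJ

642.6


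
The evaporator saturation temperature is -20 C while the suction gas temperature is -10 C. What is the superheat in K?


Superheat = T_suction - T_evap
Superheat = -10 - (-20)
Superheat = 10 K

10


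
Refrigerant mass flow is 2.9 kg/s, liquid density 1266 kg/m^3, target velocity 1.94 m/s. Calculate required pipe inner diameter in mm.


A = m_dot / (rho * v) = 2.9 / (1266 * 1.94) = 0.001180762528 m^2
d = sqrt(4*A/pi) * 1000
d = 38.8 mm

38.8


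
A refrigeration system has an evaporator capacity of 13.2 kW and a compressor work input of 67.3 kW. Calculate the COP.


COP = Q_evap / W
COP = 13.2 / 67.3
COP = 0.196

0.196


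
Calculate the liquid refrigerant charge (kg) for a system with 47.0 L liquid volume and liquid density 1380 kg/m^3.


Charge = V * rho / 1000
Charge = 47.0 * 1380 / 1000
Charge = 64.86 kg

64.86


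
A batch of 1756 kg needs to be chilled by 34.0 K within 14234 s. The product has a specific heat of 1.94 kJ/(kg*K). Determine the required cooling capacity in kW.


Q = m * cp * dT / t
Q = 1756 * 1.94 * 34.0 / 14234
Q = 8.137 kW

8.137


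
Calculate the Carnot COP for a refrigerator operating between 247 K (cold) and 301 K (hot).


dT = 301 - 247 = 54 K
COP_carnot = T_cold / dT = 247 / 54
COP_carnot = 4.574

4.574


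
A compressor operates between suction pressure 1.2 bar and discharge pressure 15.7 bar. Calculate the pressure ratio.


PR = P_high / P_low
PR = 15.7 / 1.2
PR = 13.083

13.083


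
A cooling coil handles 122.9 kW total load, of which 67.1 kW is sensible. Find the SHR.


SHR = Q_sensible / Q_total
SHR = 67.1 / 122.9
SHR = 0.546

0.546


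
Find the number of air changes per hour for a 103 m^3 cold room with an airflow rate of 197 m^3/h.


ACH = flow / volume
ACH = 197 / 103
ACH = 1.913

1.913


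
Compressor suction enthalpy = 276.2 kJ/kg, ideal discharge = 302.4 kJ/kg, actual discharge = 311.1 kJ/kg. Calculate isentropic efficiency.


dh_ideal = 302.4 - 276.2 = 26.2 kJ/kg
dh_actual = 311.1 - 276.2 = 34.9 kJ/kg
eta_s = dh_ideal / dh_actual = 26.2 / 34.9
eta_s = 0.7507

0.7507
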